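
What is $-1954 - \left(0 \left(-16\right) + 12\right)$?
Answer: $-1966$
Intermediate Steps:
$-1954 - \left(0 \left(-16\right) + 12\right) = -1954 - \left(0 + 12\right) = -1954 - 12 = -1966$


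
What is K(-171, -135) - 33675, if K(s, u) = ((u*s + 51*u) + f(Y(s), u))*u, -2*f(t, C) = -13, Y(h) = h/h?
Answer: -4443105/2 ≈ -2.2216e+6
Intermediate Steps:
Y(h) = 1
f(t, C) = 13/2 (f(t, C) = -½*(-13) = 13/2)
K(s, u) = u*(13/2 + 51*u + s*u) (K(s, u) = ((u*s + 51*u) + 13/2)*u = ((s*u + 51*u) + 13/2)*u = ((51*u + s*u) + 13/2)*u = (13/2 + 51*u + s*u)*u = u*(13/2 + 51*u + s*u))
K(-171, -135) - 33675 = (½)*(-135)*(13 + 102*(-135) + 2*(-171)*(-135)) - 33675 = (½)*(-135)*(13 - 13770 + 46170) - 33675 = (½)*(-135)*32413 - 33675 = -4375755/2 - 33675 = -4443105/2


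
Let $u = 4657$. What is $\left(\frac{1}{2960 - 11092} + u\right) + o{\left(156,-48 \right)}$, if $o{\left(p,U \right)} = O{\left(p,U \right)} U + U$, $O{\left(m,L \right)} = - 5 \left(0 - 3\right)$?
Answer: $\frac{31625347}{8132} \approx 3889.0$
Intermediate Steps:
$O{\left(m,L \right)} = 15$ ($O{\left(m,L \right)} = \left(-5\right) \left(-3\right) = 15$)
$o{\left(p,U \right)} = 16 U$ ($o{\left(p,U \right)} = 15 U + U = 16 U$)
$\left(\frac{1}{2960 - 11092} + u\right) + o{\left(156,-48 \right)} = \left(\frac{1}{2960 - 11092} + 4657\right) + 16 \left(-48\right) = \left(\frac{1}{-8132} + 4657\right) - 768 = \left(- \frac{1}{8132} + 4657\right) - 768 = \frac{37870723}{8132} - 768 = \frac{31625347}{8132}$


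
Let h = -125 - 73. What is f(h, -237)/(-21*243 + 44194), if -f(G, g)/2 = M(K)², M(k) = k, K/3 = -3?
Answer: -162/39091 ≈ -0.0041442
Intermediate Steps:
h = -198
K = -9 (K = 3*(-3) = -9)
f(G, g) = -162 (f(G, g) = -2*(-9)² = -2*81 = -162)
f(h, -237)/(-21*243 + 44194) = -162/(-21*243 + 44194) = -162/(-5103 + 44194) = -162/39091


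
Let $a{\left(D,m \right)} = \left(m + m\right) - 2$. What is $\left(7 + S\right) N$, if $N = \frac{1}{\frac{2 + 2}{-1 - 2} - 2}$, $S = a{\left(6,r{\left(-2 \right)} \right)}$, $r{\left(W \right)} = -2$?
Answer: $- \frac{3}{10} \approx -0.3$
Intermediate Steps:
$a{\left(D,m \right)} = -2 + 2 m$ ($a{\left(D,m \right)} = 2 m - 2 = -2 + 2 m$)
$S = -6$ ($S = -2 + 2 \left(-2\right) = -2 - 4 = -6$)
$N = - \frac{3}{10}$ ($N = \frac{1}{\frac{4}{-3} - 2} = \frac{1}{4 \left(- \frac{1}{3}\right) - 2} = \frac{1}{- \frac{4}{3} - 2} = \frac{1}{- \frac{10}{3}} = - \frac{3}{10} \approx -0.3$)
$\left(7 + S\right) N = \left(7 - 6\right) \left(- \frac{3}{10}\right) = 1 \left(- \frac{3}{10}\right) = - \frac{3}{10}$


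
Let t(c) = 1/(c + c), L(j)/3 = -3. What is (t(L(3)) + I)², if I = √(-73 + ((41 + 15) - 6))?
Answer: (-1 + 18*I*√23)²/324 ≈ -22.997 - 0.53287*I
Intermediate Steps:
L(j) = -9 (L(j) = 3*(-3) = -9)
t(c) = 1/(2*c)
I = I*√23 (I = √(-73 + (56 - 6)) = √(-73 + 50) = √(-23) = I*√23 ≈ 4.7958*I)
(t(L(3)) + I)² = ((½)/(-9) + I*√23)² = ((½)*(-⅑) + I*√23)² = (-1/18 + I*√23)²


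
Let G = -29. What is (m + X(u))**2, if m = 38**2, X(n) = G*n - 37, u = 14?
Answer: 1002001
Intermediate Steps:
X(n) = -37 - 29*n (X(n) = -29*n - 37 = -37 - 29*n)
m = 1444
(m + X(u))**2 = (1444 + (-37 - 29*14))**2 = (1444 + (-37 - 406))**2 = (1444 - 443)**2 = 1001**2 = 1002001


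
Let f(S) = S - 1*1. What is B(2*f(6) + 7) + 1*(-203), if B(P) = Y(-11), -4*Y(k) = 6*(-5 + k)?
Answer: -179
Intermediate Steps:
f(S) = -1 + S (f(S) = S - 1 = -1 + S)
Y(k) = 15/2 - 3*k/2 (Y(k) = -3*(-5 + k)/2 = -(-30 + 6*k)/4 = 15/2 - 3*k/2)
B(P) = 24 (B(P) = 15/2 - 3/2*(-11) = 15/2 + 33/2 = 24)
B(2*f(6) + 7) + 1*(-203) = 24 + 1*(-203) = 24 - 203 = -179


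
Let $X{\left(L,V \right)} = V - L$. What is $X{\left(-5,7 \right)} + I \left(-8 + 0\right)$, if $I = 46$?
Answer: $-356$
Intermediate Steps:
$X{\left(-5,7 \right)} + I \left(-8 + 0\right) = \left(7 - -5\right) + 46 \left(-8 + 0\right) = \left(7 + 5\right) + 46 \left(-8\right) = 12 - 368 = -356$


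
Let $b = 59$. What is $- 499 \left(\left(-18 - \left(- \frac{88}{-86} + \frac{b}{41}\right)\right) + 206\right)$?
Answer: $- \frac{163224397}{1763} \approx -92583.0$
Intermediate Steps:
$- 499 \left(\left(-18 - \left(- \frac{88}{-86} + \frac{b}{41}\right)\right) + 206\right) = - 499 \left(\left(-18 - \left(- \frac{88}{-86} + \frac{59}{41}\right)\right) + 206\right) = - 499 \left(\left(-18 - \left(\left(-88\right) \left(- \frac{1}{86}\right) + 59 \cdot \frac{1}{41}\right)\right) + 206\right) = - 499 \left(\left(-18 - \left(\frac{44}{43} + \frac{59}{41}\right)\right) + 206\right) = - 499 \left(\left(-18 - \frac{4341}{1763}\right) + 206\right) = - 499 \left(- \frac{36075}{1763} + 206\right) = \left(-499\right) \frac{327103}{1763} = - \frac{163224397}{1763}$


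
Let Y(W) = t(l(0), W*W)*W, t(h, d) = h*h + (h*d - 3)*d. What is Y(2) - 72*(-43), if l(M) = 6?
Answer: 3336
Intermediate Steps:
t(h, d) = h**2 + d*(-3 + d*h) (t(h, d) = h**2 + (d*h - 3)*d = h**2 + (-3 + d*h)*d = h**2 + d*(-3 + d*h))
Y(W) = W*(36 - 3*W**2 + 6*W**4) (Y(W) = (6**2 - 3*W*W + 6*(W*W)**2)*W = (36 - 3*W**2 + 6*(W**2)**2)*W = (36 - 3*W**2 + 6*W**4)*W = W*(36 - 3*W**2 + 6*W**4))
Y(2) - 72*(-43) = 3*2*(12 - 1*2**2 + 2*2**4) - 72*(-43) = 3*2*(12 - 1*4 + 2*16) + 3096 = 3*2*(12 - 4 + 32) + 3096 = 3*2*40 + 3096 = 240 + 3096 = 3336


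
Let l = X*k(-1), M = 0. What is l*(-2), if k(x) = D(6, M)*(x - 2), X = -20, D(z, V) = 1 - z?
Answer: 600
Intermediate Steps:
k(x) = 10 - 5*x (k(x) = (1 - 1*6)*(x - 2) = (1 - 6)*(-2 + x) = -5*(-2 + x) = 10 - 5*x)
l = -300 (l = -20*(10 - 5*(-1)) = -20*(10 + 5) = -20*15 = -300)
l*(-2) = -300*(-2) = 600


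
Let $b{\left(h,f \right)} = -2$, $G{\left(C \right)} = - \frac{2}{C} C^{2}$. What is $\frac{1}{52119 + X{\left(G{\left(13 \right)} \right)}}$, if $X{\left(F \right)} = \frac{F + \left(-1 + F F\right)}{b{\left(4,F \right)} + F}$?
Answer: $\frac{28}{1458683} \approx 1.9195 \cdot 10^{-5}$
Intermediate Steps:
$G{\left(C \right)} = - 2 C$
$X{\left(F \right)} = \frac{-1 + F + F^{2}}{-2 + F}$ ($X{\left(F \right)} = \frac{F + \left(-1 + F F\right)}{-2 + F} = \frac{F + \left(-1 + F^{2}\right)}{-2 + F} = \frac{-1 + F + F^{2}}{-2 + F}$)
$\frac{1}{52119 + X{\left(G{\left(13 \right)} \right)}} = \frac{1}{52119 + \frac{-1 - 26 + \left(\left(-2\right) 13\right)^{2}}{-2 - 26}} = \frac{1}{52119 + \frac{-1 - 26 + \left(-26\right)^{2}}{-2 - 26}} = \frac{1}{52119 + \frac{-1 - 26 + 676}{-28}} = \frac{1}{52119 - \frac{649}{28}} = \frac{1}{\frac{1458683}{28}} = \frac{28}{1458683}$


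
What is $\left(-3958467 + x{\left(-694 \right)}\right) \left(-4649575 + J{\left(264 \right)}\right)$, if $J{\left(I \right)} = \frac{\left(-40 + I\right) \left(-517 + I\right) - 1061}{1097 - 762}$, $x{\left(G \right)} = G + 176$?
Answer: $\frac{1233354757468326}{67} \approx 1.8408 \cdot 10^{13}$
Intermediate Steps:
$x{\left(G \right)} = 176 + G$
$J{\left(I \right)} = - \frac{1061}{335} + \frac{\left(-517 + I\right) \left(-40 + I\right)}{335}$ ($J{\left(I \right)} = \frac{\left(-517 + I\right) \left(-40 + I\right) - 1061}{335} = \left(-1061 + \left(-517 + I\right) \left(-40 + I\right)\right) \frac{1}{335} = - \frac{1061}{335} + \frac{\left(-517 + I\right) \left(-40 + I\right)}{335}$)
$\left(-3958467 + x{\left(-694 \right)}\right) \left(-4649575 + J{\left(264 \right)}\right) = \left(-3958467 + \left(176 - 694\right)\right) \left(-4649575 + \left(\frac{19619}{335} - \frac{147048}{335} + \frac{264^{2}}{335}\right)\right) = \left(-3958467 - 518\right) \left(-4649575 + \left(\frac{19619}{335} - \frac{147048}{335} + \frac{1}{335} \cdot 69696\right)\right) = - 3958985 \left(-4649575 + \left(\frac{19619}{335} - \frac{147048}{335} + \frac{69696}{335}\right)\right) = - 3958985 \left(-4649575 - \frac{57733}{335}\right) = \left(-3958985\right) \left(- \frac{1557665358}{335}\right) = \frac{1233354757468326}{67}$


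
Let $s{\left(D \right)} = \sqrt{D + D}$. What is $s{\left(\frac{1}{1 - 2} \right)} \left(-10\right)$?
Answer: $- 10 i \sqrt{2} \approx - 14.142 i$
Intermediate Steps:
$s{\left(D \right)} = \sqrt{2} \sqrt{D}$ ($s{\left(D \right)} = \sqrt{2 D} = \sqrt{2} \sqrt{D}$)
$s{\left(\frac{1}{1 - 2} \right)} \left(-10\right) = \sqrt{2} \sqrt{\frac{1}{1 - 2}} \left(-10\right) = \sqrt{2} \sqrt{\frac{1}{-1}} \left(-10\right) = \sqrt{2} \sqrt{-1} \left(-10\right) = \sqrt{2} i \left(-10\right) = i \sqrt{2} \left(-10\right) = - 10 i \sqrt{2}$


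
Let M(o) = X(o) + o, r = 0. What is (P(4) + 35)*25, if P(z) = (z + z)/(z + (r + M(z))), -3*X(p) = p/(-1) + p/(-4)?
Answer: 25975/29 ≈ 895.69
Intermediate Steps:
X(p) = 5*p/12 (X(p) = -(p/(-1) + p/(-4))/3 = -(p*(-1) + p*(-¼))/3 = -(-p - p/4)/3 = -(-5)*p/12 = 5*p/12)
M(o) = 17*o/12 (M(o) = 5*o/12 + o = 17*o/12)
P(z) = 24/29 (P(z) = (z + z)/(z + (0 + 17*z/12)) = (2*z)/(z + 17*z/12) = (2*z)/((29*z/12)) = (2*z)*(12/(29*z)) = 24/29)
(P(4) + 35)*25 = (24/29 + 35)*25 = (1039/29)*25 = 25975/29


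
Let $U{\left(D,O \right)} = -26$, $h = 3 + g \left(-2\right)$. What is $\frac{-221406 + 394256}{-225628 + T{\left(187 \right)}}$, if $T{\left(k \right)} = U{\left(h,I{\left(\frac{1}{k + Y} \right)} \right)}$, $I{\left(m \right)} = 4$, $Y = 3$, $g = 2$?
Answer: $- \frac{86425}{112827} \approx -0.766$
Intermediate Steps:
$h = -1$ ($h = 3 + 2 \left(-2\right) = 3 - 4 = -1$)
$T{\left(k \right)} = -26$
$\frac{-221406 + 394256}{-225628 + T{\left(187 \right)}} = \frac{-221406 + 394256}{-225628 - 26} = \frac{172850}{-225654} = 172850 \left(- \frac{1}{225654}\right) = - \frac{86425}{112827}$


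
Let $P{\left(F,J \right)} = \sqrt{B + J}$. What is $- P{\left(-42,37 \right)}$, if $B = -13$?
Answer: $- 2 \sqrt{6} \approx -4.899$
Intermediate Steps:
$P{\left(F,J \right)} = \sqrt{-13 + J}$
$- P{\left(-42,37 \right)} = - \sqrt{-13 + 37} = - \sqrt{24} = - 2 \sqrt{6}$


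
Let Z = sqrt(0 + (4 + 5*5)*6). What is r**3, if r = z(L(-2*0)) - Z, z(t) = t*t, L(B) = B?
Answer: -174*sqrt(174) ≈ -2295.2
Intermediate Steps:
z(t) = t**2
Z = sqrt(174) (Z = sqrt(0 + (4 + 25)*6) = sqrt(0 + 29*6) = sqrt(0 + 174) = sqrt(174) ≈ 13.191)
r = -sqrt(174) (r = (-2*0)**2 - sqrt(174) = 0**2 - sqrt(174) = 0 - sqrt(174) = -sqrt(174) ≈ -13.191)
r**3 = (-sqrt(174))**3 = -174*sqrt(174)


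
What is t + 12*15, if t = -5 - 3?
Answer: 172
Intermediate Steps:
t = -8
t + 12*15 = -8 + 12*15 = -8 + 180 = 172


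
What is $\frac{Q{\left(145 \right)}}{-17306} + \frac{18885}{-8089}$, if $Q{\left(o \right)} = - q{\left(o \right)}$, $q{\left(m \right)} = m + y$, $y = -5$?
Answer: $- \frac{162845675}{69994117} \approx -2.3266$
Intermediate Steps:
$q{\left(m \right)} = -5 + m$ ($q{\left(m \right)} = m - 5 = -5 + m$)
$Q{\left(o \right)} = 5 - o$ ($Q{\left(o \right)} = - (-5 + o) = 5 - o$)
$\frac{Q{\left(145 \right)}}{-17306} + \frac{18885}{-8089} = \frac{5 - 145}{-17306} + \frac{18885}{-8089} = \left(5 - 145\right) \left(- \frac{1}{17306}\right) + 18885 \left(- \frac{1}{8089}\right) = \left(-140\right) \left(- \frac{1}{17306}\right) - \frac{18885}{8089} = \frac{70}{8653} - \frac{18885}{8089} = - \frac{162845675}{69994117}$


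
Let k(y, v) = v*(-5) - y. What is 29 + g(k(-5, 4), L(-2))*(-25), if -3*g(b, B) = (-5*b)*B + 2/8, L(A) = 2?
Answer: 15373/12 ≈ 1281.1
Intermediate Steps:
k(y, v) = -y - 5*v (k(y, v) = -5*v - y = -y - 5*v)
g(b, B) = -1/12 + 5*B*b/3 (g(b, B) = -((-5*b)*B + 2/8)/3 = -(-5*B*b + 2*(⅛))/3 = -(-5*B*b + ¼)/3 = -(¼ - 5*B*b)/3 = -1/12 + 5*B*b/3)
29 + g(k(-5, 4), L(-2))*(-25) = 29 + (-1/12 + (5/3)*2*(-1*(-5) - 5*4))*(-25) = 29 + (-1/12 + (5/3)*2*(5 - 20))*(-25) = 29 + (-1/12 + (5/3)*2*(-15))*(-25) = 29 + (-1/12 - 50)*(-25) = 29 - 601/12*(-25) = 29 + 15025/12 = 15373/12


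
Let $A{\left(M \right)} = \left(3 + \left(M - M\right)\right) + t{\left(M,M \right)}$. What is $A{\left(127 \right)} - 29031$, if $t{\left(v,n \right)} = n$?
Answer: $-28901$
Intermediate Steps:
$A{\left(M \right)} = 3 + M$ ($A{\left(M \right)} = \left(3 + \left(M - M\right)\right) + M = \left(3 + 0\right) + M = 3 + M$)
$A{\left(127 \right)} - 29031 = \left(3 + 127\right) - 29031 = 130 - 29031 = -28901$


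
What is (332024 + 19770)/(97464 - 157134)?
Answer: -175897/29835 ≈ -5.8957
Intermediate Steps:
(332024 + 19770)/(97464 - 157134) = 351794/(-59670) = 351794*(-1/59670) = -175897/29835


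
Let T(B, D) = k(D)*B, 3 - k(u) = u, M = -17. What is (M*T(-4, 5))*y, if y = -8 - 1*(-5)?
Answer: 408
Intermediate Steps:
k(u) = 3 - u
y = -3 (y = -8 + 5 = -3)
T(B, D) = B*(3 - D) (T(B, D) = (3 - D)*B = B*(3 - D))
(M*T(-4, 5))*y = -(-68)*(3 - 1*5)*(-3) = -(-68)*(3 - 5)*(-3) = -(-68)*(-2)*(-3) = -17*8*(-3) = -136*(-3) = 408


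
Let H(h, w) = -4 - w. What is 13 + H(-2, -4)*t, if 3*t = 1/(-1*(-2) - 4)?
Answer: 13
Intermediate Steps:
t = -⅙ (t = 1/(3*(-1*(-2) - 4)) = 1/(3*(2 - 4)) = (⅓)/(-2) = (⅓)*(-½) = -⅙ ≈ -0.16667)
13 + H(-2, -4)*t = 13 + (-4 - 1*(-4))*(-⅙) = 13 + (-4 + 4)*(-⅙) = 13 + 0*(-⅙) = 13 + 0 = 13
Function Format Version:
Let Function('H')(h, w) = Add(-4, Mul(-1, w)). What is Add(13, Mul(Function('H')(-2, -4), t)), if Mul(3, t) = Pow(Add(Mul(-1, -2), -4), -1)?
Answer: 13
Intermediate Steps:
t = Rational(-1, 6) (t = Mul(Rational(1, 3), Pow(Add(Mul(-1, -2), -4), -1)) = Mul(Rational(1, 3), Pow(Add(2, -4), -1)) = Mul(Rational(1, 3), Pow(-2, -1)) = Mul(Rational(1, 3), Rational(-1, 2)) = Rational(-1, 6) ≈ -0.16667)
Add(13, Mul(Function('H')(-2, -4), t)) = Add(13, Mul(Add(-4, Mul(-1, -4)), Rational(-1, 6))) = Add(13, Mul(Add(-4, 4), Rational(-1, 6))) = Add(13, Mul(0, Rational(-1, 6))) = Add(13, 0) = 13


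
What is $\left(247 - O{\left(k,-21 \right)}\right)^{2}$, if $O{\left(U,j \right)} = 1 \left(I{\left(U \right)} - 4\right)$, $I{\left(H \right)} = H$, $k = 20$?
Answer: $53361$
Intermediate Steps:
$O{\left(U,j \right)} = -4 + U$ ($O{\left(U,j \right)} = 1 \left(U - 4\right) = 1 \left(-4 + U\right) = -4 + U$)
$\left(247 - O{\left(k,-21 \right)}\right)^{2} = \left(247 - \left(-4 + 20\right)\right)^{2} = \left(247 - 16\right)^{2} = 231^{2} = 53361$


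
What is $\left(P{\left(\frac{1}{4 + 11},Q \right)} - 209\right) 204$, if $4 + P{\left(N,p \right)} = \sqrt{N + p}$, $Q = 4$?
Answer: $-43452 + \frac{68 \sqrt{915}}{5} \approx -43041.0$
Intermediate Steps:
$P{\left(N,p \right)} = -4 + \sqrt{N + p}$
$\left(P{\left(\frac{1}{4 + 11},Q \right)} - 209\right) 204 = \left(\left(-4 + \sqrt{\frac{1}{4 + 11} + 4}\right) - 209\right) 204 = \left(\left(-4 + \sqrt{\frac{1}{15} + 4}\right) - 209\right) 204 = \left(\left(-4 + \sqrt{\frac{61}{15}}\right) - 209\right) 204 = \left(\left(-4 + \frac{\sqrt{915}}{15}\right) - 209\right) 204 = \left(-213 + \frac{\sqrt{915}}{15}\right) 204 = -43452 + \frac{68 \sqrt{915}}{5}$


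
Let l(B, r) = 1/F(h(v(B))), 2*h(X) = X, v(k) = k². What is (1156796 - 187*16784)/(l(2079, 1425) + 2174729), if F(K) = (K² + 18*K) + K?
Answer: -37024076044224337068/40628138224806363235 ≈ -0.91129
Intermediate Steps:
h(X) = X/2
F(K) = K² + 19*K
l(B, r) = 2/(B²*(19 + B²/2)) (l(B, r) = 1/((B²/2)*(19 + B²/2)) = 1/(B²*(19 + B²/2)/2) = 2/(B²*(19 + B²/2)))
(1156796 - 187*16784)/(l(2079, 1425) + 2174729) = (1156796 - 187*16784)/(4/(2079²*(38 + 2079²)) + 2174729) = (1156796 - 3138608)/(4*(1/4322241)/(38 + 4322241) + 2174729) = -1981812/(4*(1/4322241)/4322279 + 2174729) = -1981812/(4*(1/4322241)*(1/4322279) + 2174729) = -1981812/(4/18681931507239 + 2174729) = -1981812/40628138224806363235/18681931507239 = -1981812*18681931507239/40628138224806363235 = -37024076044224337068/40628138224806363235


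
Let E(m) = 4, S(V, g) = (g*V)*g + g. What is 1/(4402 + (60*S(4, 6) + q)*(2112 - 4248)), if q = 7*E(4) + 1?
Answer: -1/19281542 ≈ -5.1863e-8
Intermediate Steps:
S(V, g) = g + V*g**2 (S(V, g) = (V*g)*g + g = V*g**2 + g = g + V*g**2)
q = 29 (q = 7*4 + 1 = 28 + 1 = 29)
1/(4402 + (60*S(4, 6) + q)*(2112 - 4248)) = 1/(4402 + (60*(6*(1 + 4*6)) + 29)*(2112 - 4248)) = 1/(4402 + (60*(6*(1 + 24)) + 29)*(-2136)) = 1/(4402 + (60*(6*25) + 29)*(-2136)) = 1/(4402 + (60*150 + 29)*(-2136)) = 1/(4402 + (9000 + 29)*(-2136)) = 1/(4402 + 9029*(-2136)) = 1/(4402 - 19285944) = 1/(-19281542) = -1/19281542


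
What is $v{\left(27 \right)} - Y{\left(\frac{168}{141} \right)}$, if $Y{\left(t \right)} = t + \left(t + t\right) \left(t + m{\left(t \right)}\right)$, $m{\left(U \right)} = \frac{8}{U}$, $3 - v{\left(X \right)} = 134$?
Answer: $- \frac{333627}{2209} \approx -151.03$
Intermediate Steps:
$v{\left(X \right)} = -131$ ($v{\left(X \right)} = 3 - 134 = -131$)
$Y{\left(t \right)} = t + 2 t \left(t + \frac{8}{t}\right)$ ($Y{\left(t \right)} = t + \left(t + t\right) \left(t + \frac{8}{t}\right) = t + 2 t \left(t + \frac{8}{t}\right)$)
$v{\left(27 \right)} - Y{\left(\frac{168}{141} \right)} = -131 - \left(16 + \frac{168}{141} \left(1 + 2 \cdot \frac{168}{141}\right)\right) = -131 - \left(16 + 168 \cdot \frac{1}{141} \left(1 + 2 \cdot 168 \cdot \frac{1}{141}\right)\right) = -131 - \left(16 + \frac{56 \left(1 + 2 \cdot \frac{56}{47}\right)}{47}\right) = -131 - \left(16 + \frac{56 \left(1 + \frac{112}{47}\right)}{47}\right) = -131 - \left(16 + \frac{56}{47} \cdot \frac{159}{47}\right) = -131 - \left(16 + \frac{8904}{2209}\right) = -131 - \frac{44248}{2209} = - \frac{333627}{2209}$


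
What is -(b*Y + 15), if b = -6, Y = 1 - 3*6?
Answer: -117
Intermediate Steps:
Y = -17 (Y = 1 - 18 = -17)
-(b*Y + 15) = -(-6*(-17) + 15) = -(102 + 15) = -1*117 = -117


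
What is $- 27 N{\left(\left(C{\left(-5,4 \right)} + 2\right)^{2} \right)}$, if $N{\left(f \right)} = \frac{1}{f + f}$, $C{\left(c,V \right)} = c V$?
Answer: $- \frac{1}{24} \approx -0.041667$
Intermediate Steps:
$C{\left(c,V \right)} = V c$
$N{\left(f \right)} = \frac{1}{2 f}$
$- 27 N{\left(\left(C{\left(-5,4 \right)} + 2\right)^{2} \right)} = - 27 \frac{1}{2 \left(4 \left(-5\right) + 2\right)^{2}} = - 27 \frac{1}{2 \left(-20 + 2\right)^{2}} = - 27 \frac{1}{2 \left(-18\right)^{2}} = - 27 \frac{1}{2 \cdot 324} = - 27 \cdot \frac{1}{2} \cdot \frac{1}{324} = \left(-27\right) \frac{1}{648} = - \frac{1}{24}$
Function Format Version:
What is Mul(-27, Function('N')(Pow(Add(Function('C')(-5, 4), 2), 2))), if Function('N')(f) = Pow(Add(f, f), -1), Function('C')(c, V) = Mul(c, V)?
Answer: Rational(-1, 24) ≈ -0.041667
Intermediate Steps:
Function('C')(c, V) = Mul(V, c)
Function('N')(f) = Mul(Rational(1, 2), Pow(f, -1)) (Function('N')(f) = Pow(Mul(2, f), -1) = Mul(Rational(1, 2), Pow(f, -1)))
Mul(-27, Function('N')(Pow(Add(Function('C')(-5, 4), 2), 2))) = Mul(-27, Mul(Rational(1, 2), Pow(Pow(Add(Mul(4, -5), 2), 2), -1))) = Mul(-27, Mul(Rational(1, 2), Pow(Pow(Add(-20, 2), 2), -1))) = Mul(-27, Mul(Rational(1, 2), Pow(Pow(-18, 2), -1))) = Mul(-27, Mul(Rational(1, 2), Pow(324, -1))) = Mul(-27, Mul(Rational(1, 2), Rational(1, 324))) = Mul(-27, Rational(1, 648)) = Rational(-1, 24)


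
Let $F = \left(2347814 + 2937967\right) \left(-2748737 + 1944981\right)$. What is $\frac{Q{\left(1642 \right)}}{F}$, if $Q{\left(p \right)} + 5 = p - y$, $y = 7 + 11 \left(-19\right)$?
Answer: $- \frac{613}{1416159397812} \approx -4.3286 \cdot 10^{-10}$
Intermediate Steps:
$y = -202$ ($y = 7 - 209 = -202$)
$F = -4248478193436$ ($F = 5285781 \left(-803756\right) = -4248478193436$)
$Q{\left(p \right)} = 197 + p$ ($Q{\left(p \right)} = -5 + \left(p - -202\right) = -5 + \left(p + 202\right) = -5 + \left(202 + p\right) = 197 + p$)
$\frac{Q{\left(1642 \right)}}{F} = \frac{197 + 1642}{-4248478193436} = 1839 \left(- \frac{1}{4248478193436}\right) = - \frac{613}{1416159397812}$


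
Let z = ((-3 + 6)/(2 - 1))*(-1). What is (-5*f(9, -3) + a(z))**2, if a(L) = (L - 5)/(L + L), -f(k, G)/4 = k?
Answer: 295936/9 ≈ 32882.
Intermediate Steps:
f(k, G) = -4*k
z = -3 (z = (3/1)*(-1) = (3*1)*(-1) = 3*(-1) = -3)
a(L) = (-5 + L)/(2*L) (a(L) = (-5 + L)/((2*L)) = (-5 + L)*(1/(2*L)) = (-5 + L)/(2*L))
(-5*f(9, -3) + a(z))**2 = (-(-20)*9 + (1/2)*(-5 - 3)/(-3))**2 = (-5*(-36) + (1/2)*(-1/3)*(-8))**2 = (180 + 4/3)**2 = (544/3)**2 = 295936/9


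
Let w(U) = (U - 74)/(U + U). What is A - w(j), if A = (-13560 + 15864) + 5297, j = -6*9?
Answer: 205195/27 ≈ 7599.8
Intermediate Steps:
j = -54
w(U) = (-74 + U)/(2*U) (w(U) = (-74 + U)/((2*U)) = (-74 + U)*(1/(2*U)) = (-74 + U)/(2*U))
A = 7601 (A = 2304 + 5297 = 7601)
A - w(j) = 7601 - (-74 - 54)/(2*(-54)) = 7601 - (-1)*(-128)/(2*54) = 7601 - 1*32/27 = 7601 - 32/27 = 205195/27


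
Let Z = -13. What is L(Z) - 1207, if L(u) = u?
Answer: -1220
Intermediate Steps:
L(Z) - 1207 = -13 - 1207 = -1220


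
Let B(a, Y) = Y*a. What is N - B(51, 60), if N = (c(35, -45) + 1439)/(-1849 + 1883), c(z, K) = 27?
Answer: -51287/17 ≈ -3016.9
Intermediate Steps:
N = 733/17 (N = (27 + 1439)/(-1849 + 1883) = 1466/34 = 1466*(1/34) = 733/17 ≈ 43.118)
N - B(51, 60) = 733/17 - 60*51 = 733/17 - 1*3060 = 733/17 - 3060 = -51287/17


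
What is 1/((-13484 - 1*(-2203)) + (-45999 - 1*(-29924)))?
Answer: -1/27356 ≈ -3.6555e-5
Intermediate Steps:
1/((-13484 - 1*(-2203)) + (-45999 - 1*(-29924))) = 1/((-13484 + 2203) + (-45999 + 29924)) = 1/(-11281 - 16075) = 1/(-27356) = -1/27356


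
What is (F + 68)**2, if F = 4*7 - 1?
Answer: 9025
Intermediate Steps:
F = 27 (F = 28 - 1 = 27)
(F + 68)**2 = (27 + 68)**2 = 95**2 = 9025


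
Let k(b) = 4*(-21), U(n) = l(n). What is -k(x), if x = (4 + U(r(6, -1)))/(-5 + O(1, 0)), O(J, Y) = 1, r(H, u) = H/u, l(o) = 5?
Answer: 84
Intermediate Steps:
U(n) = 5
x = -9/4 (x = (4 + 5)/(-5 + 1) = 9/(-4) = 9*(-1/4) = -9/4 ≈ -2.2500)
k(b) = -84
-k(x) = -1*(-84) = 84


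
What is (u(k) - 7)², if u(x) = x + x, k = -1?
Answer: 81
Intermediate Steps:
u(x) = 2*x
(u(k) - 7)² = (2*(-1) - 7)² = (-2 - 7)² = (-9)² = 81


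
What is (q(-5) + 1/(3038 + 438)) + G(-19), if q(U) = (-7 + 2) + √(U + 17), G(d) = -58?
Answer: -218987/3476 + 2*√3 ≈ -59.536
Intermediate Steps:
q(U) = -5 + √(17 + U)
(q(-5) + 1/(3038 + 438)) + G(-19) = ((-5 + √(17 - 5)) + 1/(3038 + 438)) - 58 = ((-5 + √12) + 1/3476) - 58 = ((-5 + 2*√3) + 1/3476) - 58 = (-17379/3476 + 2*√3) - 58 = -218987/3476 + 2*√3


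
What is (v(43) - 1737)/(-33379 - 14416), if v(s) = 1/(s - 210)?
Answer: 58016/1596353 ≈ 0.036343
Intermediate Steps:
v(s) = 1/(-210 + s)
(v(43) - 1737)/(-33379 - 14416) = (1/(-210 + 43) - 1737)/(-33379 - 14416) = (1/(-167) - 1737)/(-47795) = (-1/167 - 1737)*(-1/47795) = -290080/167*(-1/47795) = 58016/1596353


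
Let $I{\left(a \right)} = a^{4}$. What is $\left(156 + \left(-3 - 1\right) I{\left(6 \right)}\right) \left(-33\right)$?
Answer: $165924$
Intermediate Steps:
$\left(156 + \left(-3 - 1\right) I{\left(6 \right)}\right) \left(-33\right) = \left(156 + \left(-3 - 1\right) 6^{4}\right) \left(-33\right) = \left(156 - 5184\right) \left(-33\right) = \left(-5028\right) \left(-33\right) = 165924$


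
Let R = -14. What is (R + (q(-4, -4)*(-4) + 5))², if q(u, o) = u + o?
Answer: 529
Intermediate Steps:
q(u, o) = o + u
(R + (q(-4, -4)*(-4) + 5))² = (-14 + ((-4 - 4)*(-4) + 5))² = (-14 + (-8*(-4) + 5))² = (-14 + (32 + 5))² = (-14 + 37)² = 23² = 529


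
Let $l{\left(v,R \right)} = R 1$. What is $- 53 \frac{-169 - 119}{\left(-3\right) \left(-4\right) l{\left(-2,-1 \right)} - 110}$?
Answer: $- \frac{7632}{61} \approx -125.11$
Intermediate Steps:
$l{\left(v,R \right)} = R$
$- 53 \frac{-169 - 119}{\left(-3\right) \left(-4\right) l{\left(-2,-1 \right)} - 110} = - 53 \frac{-169 - 119}{\left(-3\right) \left(-4\right) \left(-1\right) - 110} = - 53 \left(- \frac{288}{12 \left(-1\right) - 110}\right) = - 53 \left(- \frac{288}{-12 - 110}\right) = - 53 \left(- \frac{288}{-122}\right) = - 53 \left(\left(-288\right) \left(- \frac{1}{122}\right)\right) = \left(-53\right) \frac{144}{61} = - \frac{7632}{61}$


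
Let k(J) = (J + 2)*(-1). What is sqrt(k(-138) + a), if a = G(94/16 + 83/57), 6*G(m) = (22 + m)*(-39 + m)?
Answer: I*sqrt(140835594)/2736 ≈ 4.3375*I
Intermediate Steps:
k(J) = -2 - J (k(J) = (2 + J)*(-1) = -2 - J)
G(m) = (-39 + m)*(22 + m)/6 (G(m) = ((22 + m)*(-39 + m))/6 = ((-39 + m)*(22 + m))/6 = (-39 + m)*(22 + m)/6)
a = -193148375/1247616 (a = -143 - 17*(94/16 + 83/57)/6 + (94/16 + 83/57)**2/6 = -143 - 17*(94*(1/16) + 83*(1/57))/6 + (94*(1/16) + 83*(1/57))**2/6 = -143 - 17*(47/8 + 83/57)/6 + (47/8 + 83/57)**2/6 = -143 - 17/6*3343/456 + (3343/456)**2/6 = -143 - 56831/2736 + (1/6)*(11175649/207936) = -143 - 56831/2736 + 11175649/1247616 = -193148375/1247616 ≈ -154.81)
sqrt(k(-138) + a) = sqrt((-2 - 1*(-138)) - 193148375/1247616) = sqrt((-2 + 138) - 193148375/1247616) = sqrt(136 - 193148375/1247616) = sqrt(-23472599/1247616) = I*sqrt(140835594)/2736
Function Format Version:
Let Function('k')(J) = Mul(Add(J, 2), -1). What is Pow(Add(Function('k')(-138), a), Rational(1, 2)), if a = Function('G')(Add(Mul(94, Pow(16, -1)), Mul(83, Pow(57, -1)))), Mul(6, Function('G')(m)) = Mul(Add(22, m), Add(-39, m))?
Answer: Mul(Rational(1, 2736), I, Pow(140835594, Rational(1, 2))) ≈ Mul(4.3375, I)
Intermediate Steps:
Function('k')(J) = Add(-2, Mul(-1, J)) (Function('k')(J) = Mul(Add(2, J), -1) = Add(-2, Mul(-1, J)))
Function('G')(m) = Mul(Rational(1, 6), Add(-39, m), Add(22, m)) (Function('G')(m) = Mul(Rational(1, 6), Mul(Add(22, m), Add(-39, m))) = Mul(Rational(1, 6), Mul(Add(-39, m), Add(22, m))) = Mul(Rational(1, 6), Add(-39, m), Add(22, m)))
a = Rational(-193148375, 1247616) (a = Add(-143, Mul(Rational(-17, 6), Add(Mul(94, Pow(16, -1)), Mul(83, Pow(57, -1)))), Mul(Rational(1, 6), Pow(Add(Mul(94, Pow(16, -1)), Mul(83, Pow(57, -1))), 2))) = Add(-143, Mul(Rational(-17, 6), Add(Mul(94, Rational(1, 16)), Mul(83, Rational(1, 57)))), Mul(Rational(1, 6), Pow(Add(Mul(94, Rational(1, 16)), Mul(83, Rational(1, 57))), 2))) = Add(-143, Mul(Rational(-17, 6), Add(Rational(47, 8), Rational(83, 57))), Mul(Rational(1, 6), Pow(Add(Rational(47, 8), Rational(83, 57)), 2))) = Add(-143, Mul(Rational(-17, 6), Rational(3343, 456)), Mul(Rational(1, 6), Pow(Rational(3343, 456), 2))) = Add(-143, Rational(-56831, 2736), Mul(Rational(1, 6), Rational(11175649, 207936))) = Add(-143, Rational(-56831, 2736), Rational(11175649, 1247616)) = Rational(-193148375, 1247616) ≈ -154.81)
Pow(Add(Function('k')(-138), a), Rational(1, 2)) = Pow(Add(Add(-2, Mul(-1, -138)), Rational(-193148375, 1247616)), Rational(1, 2)) = Pow(Add(Add(-2, 138), Rational(-193148375, 1247616)), Rational(1, 2)) = Pow(Add(136, Rational(-193148375, 1247616)), Rational(1, 2)) = Pow(Rational(-23472599, 1247616), Rational(1, 2)) = Mul(Rational(1, 2736), I, Pow(140835594, Rational(1, 2)))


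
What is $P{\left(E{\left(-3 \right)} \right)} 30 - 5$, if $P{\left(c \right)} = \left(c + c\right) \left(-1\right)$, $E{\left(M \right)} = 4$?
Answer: $-245$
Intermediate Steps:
$P{\left(c \right)} = - 2 c$ ($P{\left(c \right)} = 2 c \left(-1\right) = - 2 c$)
$P{\left(E{\left(-3 \right)} \right)} 30 - 5 = \left(-2\right) 4 \cdot 30 - 5 = \left(-8\right) 30 - 5 = -240 - 5 = -245$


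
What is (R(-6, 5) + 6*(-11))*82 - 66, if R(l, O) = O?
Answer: -5068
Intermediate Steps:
(R(-6, 5) + 6*(-11))*82 - 66 = (5 + 6*(-11))*82 - 66 = (5 - 66)*82 - 66 = -61*82 - 66 = -5002 - 66 = -5068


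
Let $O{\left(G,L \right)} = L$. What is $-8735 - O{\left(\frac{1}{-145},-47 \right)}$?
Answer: $-8688$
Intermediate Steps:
$-8735 - O{\left(\frac{1}{-145},-47 \right)} = -8735 - -47 = -8735 + 47 = -8688$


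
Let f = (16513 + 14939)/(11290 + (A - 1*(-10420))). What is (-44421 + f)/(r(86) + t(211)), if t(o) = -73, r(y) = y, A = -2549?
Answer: -283706443/83031 ≈ -3416.9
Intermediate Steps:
f = 10484/6387 (f = (16513 + 14939)/(11290 + (-2549 - 1*(-10420))) = 31452/(11290 + (-2549 + 10420)) = 31452/(11290 + 7871) = 31452/19161 = 31452*(1/19161) = 10484/6387 ≈ 1.6415)
(-44421 + f)/(r(86) + t(211)) = (-44421 + 10484/6387)/(86 - 73) = -283706443/6387/13 = -283706443/6387*1/13 = -283706443/83031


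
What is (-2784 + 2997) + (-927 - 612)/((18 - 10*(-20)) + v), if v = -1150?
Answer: 200055/932 ≈ 214.65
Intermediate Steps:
(-2784 + 2997) + (-927 - 612)/((18 - 10*(-20)) + v) = (-2784 + 2997) + (-927 - 612)/((18 - 10*(-20)) - 1150) = 213 - 1539/((18 + 200) - 1150) = 213 - 1539/(218 - 1150) = 213 - 1539/(-932) = 213 - 1539*(-1/932) = 213 + 1539/932 = 200055/932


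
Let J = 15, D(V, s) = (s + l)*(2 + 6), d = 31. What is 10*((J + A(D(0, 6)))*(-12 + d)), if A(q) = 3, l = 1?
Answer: 3420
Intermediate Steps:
D(V, s) = 8 + 8*s (D(V, s) = (s + 1)*(2 + 6) = (1 + s)*8 = 8 + 8*s)
10*((J + A(D(0, 6)))*(-12 + d)) = 10*((15 + 3)*(-12 + 31)) = 10*(18*19) = 10*342 = 3420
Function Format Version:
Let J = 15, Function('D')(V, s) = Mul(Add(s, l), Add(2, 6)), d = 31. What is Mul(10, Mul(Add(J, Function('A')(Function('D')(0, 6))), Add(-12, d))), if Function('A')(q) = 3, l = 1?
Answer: 3420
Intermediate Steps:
Function('D')(V, s) = Add(8, Mul(8, s)) (Function('D')(V, s) = Mul(Add(s, 1), Add(2, 6)) = Mul(Add(1, s), 8) = Add(8, Mul(8, s)))
Mul(10, Mul(Add(J, Function('A')(Function('D')(0, 6))), Add(-12, d))) = Mul(10, Mul(Add(15, 3), Add(-12, 31))) = Mul(10, Mul(18, 19)) = Mul(10, 342) = 3420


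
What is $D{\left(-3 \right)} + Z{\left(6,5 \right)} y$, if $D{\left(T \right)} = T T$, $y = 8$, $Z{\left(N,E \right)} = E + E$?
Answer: $89$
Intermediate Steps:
$Z{\left(N,E \right)} = 2 E$
$D{\left(T \right)} = T^{2}$
$D{\left(-3 \right)} + Z{\left(6,5 \right)} y = \left(-3\right)^{2} + 2 \cdot 5 \cdot 8 = 9 + 10 \cdot 8 = 9 + 80 = 89$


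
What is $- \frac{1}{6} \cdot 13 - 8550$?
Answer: $- \frac{51313}{6} \approx -8552.2$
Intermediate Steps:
$- \frac{1}{6} \cdot 13 - 8550 = \left(-1\right) \frac{1}{6} \cdot 13 - 8550 = \left(- \frac{1}{6}\right) 13 - 8550 = - \frac{13}{6} - 8550 = - \frac{51313}{6}$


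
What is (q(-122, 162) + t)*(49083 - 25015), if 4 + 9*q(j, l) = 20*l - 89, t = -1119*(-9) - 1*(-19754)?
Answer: 2178731632/3 ≈ 7.2624e+8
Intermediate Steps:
t = 29825 (t = 10071 + 19754 = 29825)
q(j, l) = -31/3 + 20*l/9 (q(j, l) = -4/9 + (20*l - 89)/9 = -4/9 + (-89 + 20*l)/9 = -4/9 + (-89/9 + 20*l/9) = -31/3 + 20*l/9)
(q(-122, 162) + t)*(49083 - 25015) = ((-31/3 + (20/9)*162) + 29825)*(49083 - 25015) = ((-31/3 + 360) + 29825)*24068 = (1049/3 + 29825)*24068 = (90524/3)*24068 = 2178731632/3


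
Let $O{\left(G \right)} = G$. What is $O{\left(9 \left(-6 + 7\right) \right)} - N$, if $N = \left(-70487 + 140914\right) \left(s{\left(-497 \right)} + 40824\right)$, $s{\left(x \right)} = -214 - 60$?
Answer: $-2855814841$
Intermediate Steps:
$s{\left(x \right)} = -274$
$N = 2855814850$ ($N = \left(-70487 + 140914\right) \left(-274 + 40824\right) = 70427 \cdot 40550 = 2855814850$)
$O{\left(9 \left(-6 + 7\right) \right)} - N = 9 \left(-6 + 7\right) - 2855814850 = 9 \cdot 1 - 2855814850 = 9 - 2855814850 = -2855814841$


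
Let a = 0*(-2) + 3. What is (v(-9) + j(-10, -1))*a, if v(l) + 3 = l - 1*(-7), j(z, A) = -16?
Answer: -63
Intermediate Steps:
v(l) = 4 + l (v(l) = -3 + (l - 1*(-7)) = -3 + (l + 7) = -3 + (7 + l) = 4 + l)
a = 3 (a = 0 + 3 = 3)
(v(-9) + j(-10, -1))*a = ((4 - 9) - 16)*3 = (-5 - 16)*3 = -21*3 = -63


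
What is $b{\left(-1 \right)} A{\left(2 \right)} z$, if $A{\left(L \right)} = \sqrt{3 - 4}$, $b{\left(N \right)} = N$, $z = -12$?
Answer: $12 i \approx 12.0 i$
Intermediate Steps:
$A{\left(L \right)} = i$ ($A{\left(L \right)} = \sqrt{-1} = i$)
$b{\left(-1 \right)} A{\left(2 \right)} z = - i \left(-12\right) = 12 i$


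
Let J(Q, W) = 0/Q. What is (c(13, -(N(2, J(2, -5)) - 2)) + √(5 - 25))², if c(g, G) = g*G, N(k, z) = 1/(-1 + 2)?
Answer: 149 + 52*I*√5 ≈ 149.0 + 116.28*I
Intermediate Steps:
J(Q, W) = 0
N(k, z) = 1 (N(k, z) = 1/1 = 1)
c(g, G) = G*g
(c(13, -(N(2, J(2, -5)) - 2)) + √(5 - 25))² = (-(1 - 2)*13 + √(5 - 25))² = (-1*(-1)*13 + √(-20))² = (1*13 + 2*I*√5)² = (13 + 2*I*√5)²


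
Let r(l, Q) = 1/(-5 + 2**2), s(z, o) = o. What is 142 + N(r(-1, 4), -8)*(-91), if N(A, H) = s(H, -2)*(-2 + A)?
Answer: -404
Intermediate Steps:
r(l, Q) = -1 (r(l, Q) = 1/(-5 + 4) = 1/(-1) = -1)
N(A, H) = 4 - 2*A (N(A, H) = -2*(-2 + A) = 4 - 2*A)
142 + N(r(-1, 4), -8)*(-91) = 142 + (4 - 2*(-1))*(-91) = 142 + (4 + 2)*(-91) = 142 + 6*(-91) = 142 - 546 = -404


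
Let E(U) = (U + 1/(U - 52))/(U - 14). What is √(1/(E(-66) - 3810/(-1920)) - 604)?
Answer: 2*I*√424597174239/53043 ≈ 24.569*I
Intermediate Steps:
E(U) = (U + 1/(-52 + U))/(-14 + U)
√(1/(E(-66) - 3810/(-1920)) - 604) = √(1/((1 + (-66)² - 52*(-66))/(728 + (-66)² - 66*(-66)) - 3810/(-1920)) - 604) = √(1/((1 + 4356 + 3432)/(728 + 4356 + 4356) - 3810*(-1/1920)) - 604) = √(1/(7789/9440 + 127/64) - 604) = √(1/(53043/18880) - 604) = √(18880/53043 - 604) = √(-32019092/53043) = 2*I*√424597174239/53043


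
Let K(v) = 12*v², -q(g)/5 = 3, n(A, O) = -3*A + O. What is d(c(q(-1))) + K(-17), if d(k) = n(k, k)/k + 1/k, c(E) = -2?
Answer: 6931/2 ≈ 3465.5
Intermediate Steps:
n(A, O) = O - 3*A
q(g) = -15 (q(g) = -5*3 = -15)
d(k) = -2 + 1/k (d(k) = (k - 3*k)/k + 1/k = (-2*k)/k + 1/k = -2 + 1/k)
d(c(q(-1))) + K(-17) = (-2 + 1/(-2)) + 12*(-17)² = (-2 - ½) + 12*289 = -5/2 + 3468 = 6931/2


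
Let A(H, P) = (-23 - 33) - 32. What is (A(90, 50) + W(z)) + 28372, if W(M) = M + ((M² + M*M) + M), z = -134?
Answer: 63928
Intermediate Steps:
A(H, P) = -88 (A(H, P) = -56 - 32 = -88)
W(M) = 2*M + 2*M² (W(M) = M + ((M² + M²) + M) = M + (2*M² + M) = M + (M + 2*M²) = 2*M + 2*M²)
(A(90, 50) + W(z)) + 28372 = (-88 + 2*(-134)*(1 - 134)) + 28372 = (-88 + 2*(-134)*(-133)) + 28372 = (-88 + 35644) + 28372 = 35556 + 28372 = 63928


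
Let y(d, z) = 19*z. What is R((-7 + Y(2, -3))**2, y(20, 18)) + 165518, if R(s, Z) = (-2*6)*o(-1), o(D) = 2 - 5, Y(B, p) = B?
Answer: 165554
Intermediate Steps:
o(D) = -3
R(s, Z) = 36 (R(s, Z) = -2*6*(-3) = -12*(-3) = 36)
R((-7 + Y(2, -3))**2, y(20, 18)) + 165518 = 36 + 165518 = 165554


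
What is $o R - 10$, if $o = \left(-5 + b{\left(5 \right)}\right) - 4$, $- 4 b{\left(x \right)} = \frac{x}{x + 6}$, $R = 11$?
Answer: $- \frac{441}{4} \approx -110.25$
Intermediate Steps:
$b{\left(x \right)} = - \frac{x}{4 \left(6 + x\right)}$ ($b{\left(x \right)} = - \frac{\frac{1}{x + 6} x}{4} = - \frac{\frac{1}{6 + x} x}{4} = - \frac{x \frac{1}{6 + x}}{4} = - \frac{x}{4 \left(6 + x\right)}$)
$o = - \frac{401}{44}$ ($o = \left(-5 - \frac{5}{24 + 4 \cdot 5}\right) - 4 = \left(-5 - \frac{5}{24 + 20}\right) - 4 = \left(-5 - \frac{5}{44}\right) - 4 = - \frac{225}{44} - 4 = - \frac{401}{44} \approx -9.1136$)
$o R - 10 = \left(- \frac{401}{44}\right) 11 - 10 = - \frac{401}{4} - 10 = - \frac{441}{4}$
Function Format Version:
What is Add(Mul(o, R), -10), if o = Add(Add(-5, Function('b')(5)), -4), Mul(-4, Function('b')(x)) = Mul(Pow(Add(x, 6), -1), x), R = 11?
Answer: Rational(-441, 4) ≈ -110.25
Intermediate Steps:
Function('b')(x) = Mul(Rational(-1, 4), x, Pow(Add(6, x), -1)) (Function('b')(x) = Mul(Rational(-1, 4), Mul(Pow(Add(x, 6), -1), x)) = Mul(Rational(-1, 4), Mul(Pow(Add(6, x), -1), x)) = Mul(Rational(-1, 4), Mul(x, Pow(Add(6, x), -1))) = Mul(Rational(-1, 4), x, Pow(Add(6, x), -1)))
o = Rational(-401, 44) (o = Add(Add(-5, Mul(-1, 5, Pow(Add(24, Mul(4, 5)), -1))), -4) = Add(Add(-5, Mul(-1, 5, Pow(Add(24, 20), -1))), -4) = Add(Add(-5, Mul(-1, 5, Pow(44, -1))), -4) = Add(Add(-5, Mul(-1, 5, Rational(1, 44))), -4) = Add(Add(-5, Rational(-5, 44)), -4) = Add(Rational(-225, 44), -4) = Rational(-401, 44) ≈ -9.1136)
Add(Mul(o, R), -10) = Add(Mul(Rational(-401, 44), 11), -10) = Add(Rational(-401, 4), -10) = Rational(-441, 4)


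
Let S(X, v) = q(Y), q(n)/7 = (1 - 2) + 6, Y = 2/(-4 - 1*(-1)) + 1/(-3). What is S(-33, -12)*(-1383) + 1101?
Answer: -47304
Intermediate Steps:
Y = -1 (Y = 2/(-4 + 1) + 1*(-1/3) = 2/(-3) - 1/3 = 2*(-1/3) - 1/3 = -2/3 - 1/3 = -1)
q(n) = 35 (q(n) = 7*((1 - 2) + 6) = 7*(-1 + 6) = 7*5 = 35)
S(X, v) = 35
S(-33, -12)*(-1383) + 1101 = 35*(-1383) + 1101 = -48405 + 1101 = -47304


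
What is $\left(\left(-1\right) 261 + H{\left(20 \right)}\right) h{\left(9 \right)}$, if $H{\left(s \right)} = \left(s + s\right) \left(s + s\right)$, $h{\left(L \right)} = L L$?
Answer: $108459$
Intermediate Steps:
$h{\left(L \right)} = L^{2}$
$H{\left(s \right)} = 4 s^{2}$ ($H{\left(s \right)} = 2 s 2 s = 4 s^{2}$)
$\left(\left(-1\right) 261 + H{\left(20 \right)}\right) h{\left(9 \right)} = \left(\left(-1\right) 261 + 4 \cdot 20^{2}\right) 9^{2} = \left(-261 + 4 \cdot 400\right) 81 = \left(-261 + 1600\right) 81 = 1339 \cdot 81 = 108459$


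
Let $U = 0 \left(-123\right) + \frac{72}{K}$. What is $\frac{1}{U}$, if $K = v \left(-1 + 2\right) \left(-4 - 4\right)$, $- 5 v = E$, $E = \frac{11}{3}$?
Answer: $\frac{11}{135} \approx 0.081481$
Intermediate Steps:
$E = \frac{11}{3}$ ($E = 11 \cdot \frac{1}{3} = \frac{11}{3} \approx 3.6667$)
$v = - \frac{11}{15}$ ($v = \left(- \frac{1}{5}\right) \frac{11}{3} = - \frac{11}{15} \approx -0.73333$)
$K = \frac{88}{15}$ ($K = - \frac{11 \left(-1 + 2\right) \left(-4 - 4\right)}{15} = - \frac{11 \cdot 1 \left(-8\right)}{15} = \left(- \frac{11}{15}\right) \left(-8\right) = \frac{88}{15} \approx 5.8667$)
$U = \frac{135}{11}$ ($U = 0 \left(-123\right) + \frac{72}{\frac{88}{15}} = 0 + 72 \cdot \frac{15}{88} = 0 + \frac{135}{11} = \frac{135}{11} \approx 12.273$)
$\frac{1}{U} = \frac{1}{\frac{135}{11}} = \frac{11}{135}$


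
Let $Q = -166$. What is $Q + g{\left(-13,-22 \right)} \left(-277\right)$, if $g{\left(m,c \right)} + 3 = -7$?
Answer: $2604$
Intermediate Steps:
$g{\left(m,c \right)} = -10$ ($g{\left(m,c \right)} = -3 - 7 = -10$)
$Q + g{\left(-13,-22 \right)} \left(-277\right) = -166 - -2770 = -166 + 2770 = 2604$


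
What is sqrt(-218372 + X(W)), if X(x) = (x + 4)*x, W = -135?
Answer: I*sqrt(200687) ≈ 447.98*I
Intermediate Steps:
X(x) = x*(4 + x) (X(x) = (4 + x)*x = x*(4 + x))
sqrt(-218372 + X(W)) = sqrt(-218372 - 135*(4 - 135)) = sqrt(-218372 - 135*(-131)) = sqrt(-218372 + 17685) = sqrt(-200687) = I*sqrt(200687)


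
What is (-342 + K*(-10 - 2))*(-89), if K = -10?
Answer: 19758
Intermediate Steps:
(-342 + K*(-10 - 2))*(-89) = (-342 - 10*(-10 - 2))*(-89) = (-342 - 10*(-12))*(-89) = (-342 + 120)*(-89) = -222*(-89) = 19758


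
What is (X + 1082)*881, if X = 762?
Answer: 1624564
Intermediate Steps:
(X + 1082)*881 = (762 + 1082)*881 = 1844*881 = 1624564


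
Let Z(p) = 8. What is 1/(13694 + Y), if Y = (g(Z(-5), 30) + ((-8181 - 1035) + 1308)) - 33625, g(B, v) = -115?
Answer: -1/27954 ≈ -3.5773e-5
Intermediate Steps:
Y = -41648 (Y = (-115 + ((-8181 - 1035) + 1308)) - 33625 = (-115 + (-9216 + 1308)) - 33625 = (-115 - 7908) - 33625 = -8023 - 33625 = -41648)
1/(13694 + Y) = 1/(13694 - 41648) = 1/(-27954) = -1/27954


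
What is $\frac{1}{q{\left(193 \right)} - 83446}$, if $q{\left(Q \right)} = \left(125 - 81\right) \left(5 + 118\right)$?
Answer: $- \frac{1}{78034} \approx -1.2815 \cdot 10^{-5}$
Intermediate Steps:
$q{\left(Q \right)} = 5412$ ($q{\left(Q \right)} = 44 \cdot 123 = 5412$)
$\frac{1}{q{\left(193 \right)} - 83446} = \frac{1}{5412 - 83446} = \frac{1}{-78034} = - \frac{1}{78034}$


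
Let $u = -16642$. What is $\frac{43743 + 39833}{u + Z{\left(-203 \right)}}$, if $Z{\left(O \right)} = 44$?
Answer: $- \frac{41788}{8299} \approx -5.0353$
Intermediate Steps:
$\frac{43743 + 39833}{u + Z{\left(-203 \right)}} = \frac{43743 + 39833}{-16642 + 44} = \frac{83576}{-16598} = 83576 \left(- \frac{1}{16598}\right) = - \frac{41788}{8299}$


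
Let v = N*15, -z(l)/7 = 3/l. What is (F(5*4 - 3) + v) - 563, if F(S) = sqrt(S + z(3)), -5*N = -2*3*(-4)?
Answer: -635 + sqrt(10) ≈ -631.84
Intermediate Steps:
z(l) = -21/l
N = -24/5 (N = -(-2*3)*(-4)/5 = -(-6)*(-4)/5 = -1/5*24 = -24/5 ≈ -4.8000)
F(S) = sqrt(-7 + S) (F(S) = sqrt(S - 21/3) = sqrt(S - 21*1/3) = sqrt(S - 7) = sqrt(-7 + S))
v = -72 (v = -24/5*15 = -72)
(F(5*4 - 3) + v) - 563 = (sqrt(-7 + (5*4 - 3)) - 72) - 563 = (sqrt(-7 + (20 - 3)) - 72) - 563 = (sqrt(-7 + 17) - 72) - 563 = (sqrt(10) - 72) - 563 = (-72 + sqrt(10)) - 563 = -635 + sqrt(10)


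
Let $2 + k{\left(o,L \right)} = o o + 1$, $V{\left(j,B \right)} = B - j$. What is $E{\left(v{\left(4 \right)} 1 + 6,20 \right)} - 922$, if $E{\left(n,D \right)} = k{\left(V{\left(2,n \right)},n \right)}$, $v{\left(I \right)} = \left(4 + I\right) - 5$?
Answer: $-874$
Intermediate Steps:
$v{\left(I \right)} = -1 + I$
$k{\left(o,L \right)} = -1 + o^{2}$ ($k{\left(o,L \right)} = -2 + \left(o o + 1\right) = -2 + \left(o^{2} + 1\right) = -2 + \left(1 + o^{2}\right) = -1 + o^{2}$)
$E{\left(n,D \right)} = -1 + \left(-2 + n\right)^{2}$ ($E{\left(n,D \right)} = -1 + \left(n - 2\right)^{2} = -1 + \left(-2 + n\right)^{2}$)
$E{\left(v{\left(4 \right)} 1 + 6,20 \right)} - 922 = \left(-1 + \left(-2 + \left(\left(-1 + 4\right) 1 + 6\right)\right)^{2}\right) - 922 = \left(-1 + \left(-2 + \left(3 \cdot 1 + 6\right)\right)^{2}\right) - 922 = \left(-1 + \left(-2 + \left(3 + 6\right)\right)^{2}\right) - 922 = \left(-1 + \left(-2 + 9\right)^{2}\right) - 922 = \left(-1 + 7^{2}\right) - 922 = \left(-1 + 49\right) - 922 = 48 - 922 = -874$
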